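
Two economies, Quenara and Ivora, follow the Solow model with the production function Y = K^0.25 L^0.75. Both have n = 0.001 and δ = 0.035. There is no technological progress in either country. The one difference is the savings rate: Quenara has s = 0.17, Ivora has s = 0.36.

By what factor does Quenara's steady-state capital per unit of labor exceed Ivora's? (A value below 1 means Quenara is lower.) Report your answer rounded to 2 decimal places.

ratio ≈ 0.37

Steady-state k* = [s/(n + δ)]^(1/(1−α)), so the ratio is [ (s_Q/(n + δ)_Q) / (s_I/(n + δ)_I) ]^1.3333.
s_Q/(n + δ)_Q = 0.17/0.036 = 4.7222; s_I/(n + δ)_I = 0.36/0.036 = 10.0000.
Ratio = (4.7222/10.0000)^1.3333 = 0.4722^1.3333 ≈ 0.3677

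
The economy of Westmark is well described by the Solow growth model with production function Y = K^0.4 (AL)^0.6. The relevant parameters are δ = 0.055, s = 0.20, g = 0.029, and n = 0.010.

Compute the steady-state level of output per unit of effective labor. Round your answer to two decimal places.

At the steady state, Δk = 0, so s·k^α = (n + g + δ)·k.
Rearranging, k^(1−α) = s / (n + g + δ).
k^0.6 = 0.20 / (0.010 + 0.029 + 0.055) = 0.20 / 0.094 = 2.1277
k* = 2.1277^(1/0.6) ≈ 3.5198
y* = (k*)^α = 3.5198^0.4 ≈ 1.6543

y* = 1.65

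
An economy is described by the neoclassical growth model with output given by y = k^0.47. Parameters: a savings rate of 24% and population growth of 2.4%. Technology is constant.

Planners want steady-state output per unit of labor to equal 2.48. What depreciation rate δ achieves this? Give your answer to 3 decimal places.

At the steady state, Δk = 0, so s·k^α = (n + δ)·k.
Since y* = [s/(n + δ)]^(α/(1−α)), we have s/(n + δ) = (y*)^((1−α)/α) = 2.48^1.1277 = 2.7850.
Therefore n + δ = s / 2.7850 = 0.24 / 2.7850 = 0.0862, so δ = 0.0862 − 0.024 = 0.0622.

δ ≈ 0.062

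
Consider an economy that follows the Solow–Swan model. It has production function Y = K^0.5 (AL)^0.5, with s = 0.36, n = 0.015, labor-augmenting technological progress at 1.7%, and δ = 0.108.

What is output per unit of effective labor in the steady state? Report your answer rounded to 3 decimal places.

At the steady state, Δk = 0, so s·k^α = (n + g + δ)·k.
Dividing both sides by k: k^(1−α) = s / (n + g + δ).
k^0.5 = 0.36 / (0.015 + 0.017 + 0.108) = 0.36 / 0.140 = 2.5714
k* = 2.5714^(1/0.5) ≈ 6.6121
y* = (k*)^α = 6.6121^0.5 ≈ 2.5714

y* = 2.571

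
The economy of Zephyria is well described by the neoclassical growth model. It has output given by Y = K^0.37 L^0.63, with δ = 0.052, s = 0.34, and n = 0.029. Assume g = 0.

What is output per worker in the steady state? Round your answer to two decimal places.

y* ≈ 2.32

Steady state requires s·f(k) = (n + δ)·k, i.e. s·k^α = (n + δ)·k.
Rearranging, k^(1−α) = s / (n + δ).
k^0.63 = 0.34 / (0.029 + 0.052) = 0.34 / 0.081 = 4.1975
k* = 4.1975^(1/0.63) ≈ 9.7471
y* = (k*)^α = 9.7471^0.37 ≈ 2.3221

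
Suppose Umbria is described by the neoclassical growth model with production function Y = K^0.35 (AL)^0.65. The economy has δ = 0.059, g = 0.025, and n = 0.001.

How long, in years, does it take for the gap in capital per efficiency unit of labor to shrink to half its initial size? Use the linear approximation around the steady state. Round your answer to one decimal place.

t_½ ≈ 12.5 years

Near the steady state the convergence rate is λ = (1 − α)(n + g + δ).
λ = (1 − 0.35) × 0.085 = 0.65 × 0.085 = 0.05525
Half-life = ln 2 / λ = 0.6931 / 0.05525 ≈ 12.54 years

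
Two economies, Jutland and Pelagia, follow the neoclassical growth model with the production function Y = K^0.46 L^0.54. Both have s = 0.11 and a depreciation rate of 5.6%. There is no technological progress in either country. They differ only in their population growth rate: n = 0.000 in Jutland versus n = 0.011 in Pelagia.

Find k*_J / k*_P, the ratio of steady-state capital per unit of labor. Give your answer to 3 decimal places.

ratio ≈ 1.394

Steady-state k* = [s/(n + δ)]^(1/(1−α)), so the ratio is [ (s_J/(n + δ)_J) / (s_P/(n + δ)_P) ]^1.8519.
s_J/(n + δ)_J = 0.11/0.056 = 1.9643; s_P/(n + δ)_P = 0.11/0.067 = 1.6418.
Ratio = (1.9643/1.6418)^1.8519 = 1.1964^1.8519 ≈ 1.3939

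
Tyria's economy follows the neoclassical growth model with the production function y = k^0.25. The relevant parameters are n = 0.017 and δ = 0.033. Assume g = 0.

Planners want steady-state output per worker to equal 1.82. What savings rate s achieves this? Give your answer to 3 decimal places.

s ≈ 0.301

In steady state, investment equals break-even investment: s·k^α = (n + δ)·k.
Since y* = [s/(n + δ)]^(α/(1−α)), we have s/(n + δ) = (y*)^((1−α)/α) = 1.82^3 = 6.0286.
Therefore s = 6.0286 × (n + δ) = 6.0286 × 0.050 = 0.3014.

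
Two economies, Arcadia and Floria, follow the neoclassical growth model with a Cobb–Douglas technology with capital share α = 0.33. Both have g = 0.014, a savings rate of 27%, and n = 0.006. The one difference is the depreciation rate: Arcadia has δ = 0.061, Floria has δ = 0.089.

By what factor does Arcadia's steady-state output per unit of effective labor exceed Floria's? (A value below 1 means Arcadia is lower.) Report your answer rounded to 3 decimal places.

y*_A / y*_F ≈ 1.157

Steady-state y* = [s/(n + g + δ)]^(α/(1−α)), so the ratio is [ (s_A/(n + g + δ)_A) / (s_F/(n + g + δ)_F) ]^0.4925.
s_A/(n + g + δ)_A = 0.27/0.081 = 3.3333; s_F/(n + g + δ)_F = 0.27/0.109 = 2.4771.
Ratio = (3.3333/2.4771)^0.4925 = 1.3456^0.4925 ≈ 1.1574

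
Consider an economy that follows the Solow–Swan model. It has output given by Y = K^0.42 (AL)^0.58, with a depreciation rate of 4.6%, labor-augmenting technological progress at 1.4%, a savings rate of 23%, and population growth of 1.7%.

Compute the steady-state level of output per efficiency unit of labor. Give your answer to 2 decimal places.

y* ≈ 2.21

Steady state requires s·f(k) = (n + g + δ)·k, i.e. s·k^α = (n + g + δ)·k.
Rearranging, k^(1−α) = s / (n + g + δ).
k^0.58 = 0.23 / (0.017 + 0.014 + 0.046) = 0.23 / 0.077 = 2.9870
k* = 2.9870^(1/0.58) ≈ 6.5974
y* = (k*)^α = 6.5974^0.42 ≈ 2.2087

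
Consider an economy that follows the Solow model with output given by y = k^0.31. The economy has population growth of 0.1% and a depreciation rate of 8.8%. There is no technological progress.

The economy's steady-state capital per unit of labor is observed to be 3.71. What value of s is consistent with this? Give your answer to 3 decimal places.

s ≈ 0.220

Steady state requires s·f(k) = (n + δ)·k, i.e. s·k^α = (n + δ)·k.
So s / (n + δ) = (k*)^(1−α) = 3.71^0.69 = 2.4710.
Therefore s = 2.4710 × (n + δ) = 2.4710 × 0.089 = 0.2199.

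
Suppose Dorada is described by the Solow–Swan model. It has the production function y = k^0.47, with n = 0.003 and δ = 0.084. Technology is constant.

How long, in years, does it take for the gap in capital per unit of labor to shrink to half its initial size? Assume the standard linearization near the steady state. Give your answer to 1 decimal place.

t_½ ≈ 15.0 years

Near the steady state the convergence rate is λ = (1 − α)(n + δ).
λ = (1 − 0.47) × 0.087 = 0.53 × 0.087 = 0.04611
Half-life = ln 2 / λ = 0.6931 / 0.04611 ≈ 15.03 years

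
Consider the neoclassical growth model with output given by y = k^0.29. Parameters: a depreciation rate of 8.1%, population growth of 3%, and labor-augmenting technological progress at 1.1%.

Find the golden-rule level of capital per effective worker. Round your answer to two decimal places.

k_gold ≈ 3.39

The golden rule sets f'(k) = n + g + δ, i.e. α·k^(α−1) = n + g + δ.
So k^(1−α) = α / (n + g + δ) = 0.29 / 0.122 = 2.3770.
k_gold = 2.3770^(1/0.71) ≈ 3.3855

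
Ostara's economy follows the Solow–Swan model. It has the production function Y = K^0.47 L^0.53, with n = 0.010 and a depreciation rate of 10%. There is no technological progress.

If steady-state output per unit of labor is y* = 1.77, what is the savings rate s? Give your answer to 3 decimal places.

s ≈ 0.209

In steady state, investment equals break-even investment: s·k^α = (n + δ)·k.
Since y* = [s/(n + δ)]^(α/(1−α)), we have s/(n + δ) = (y*)^((1−α)/α) = 1.77^1.1277 = 1.9039.
Therefore s = 1.9039 × (n + δ) = 1.9039 × 0.110 = 0.2094.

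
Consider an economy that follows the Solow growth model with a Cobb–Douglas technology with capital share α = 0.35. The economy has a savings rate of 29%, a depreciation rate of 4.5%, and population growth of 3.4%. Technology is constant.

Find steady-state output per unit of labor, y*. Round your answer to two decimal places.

y* = 2.01

In steady state, investment equals break-even investment: s·k^α = (n + δ)·k.
Rearranging, k^(1−α) = s / (n + δ).
k^0.65 = 0.29 / (0.034 + 0.045) = 0.29 / 0.079 = 3.6709
k* = 3.6709^(1/0.65) ≈ 7.3940
y* = (k*)^α = 7.3940^0.35 ≈ 2.0142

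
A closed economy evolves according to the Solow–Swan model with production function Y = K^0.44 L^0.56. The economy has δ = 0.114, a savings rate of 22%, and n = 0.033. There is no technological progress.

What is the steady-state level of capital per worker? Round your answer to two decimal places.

k* ≈ 2.05

At the steady state, Δk = 0, so s·k^α = (n + δ)·k.
Rearranging, k^(1−α) = s / (n + δ).
k^0.56 = 0.22 / (0.033 + 0.114) = 0.22 / 0.147 = 1.4966
k* = 1.4966^(1/0.56) ≈ 2.0544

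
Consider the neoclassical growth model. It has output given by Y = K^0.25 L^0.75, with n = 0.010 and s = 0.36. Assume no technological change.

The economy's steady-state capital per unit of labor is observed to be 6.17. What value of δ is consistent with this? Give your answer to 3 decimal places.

δ ≈ 0.082

At the steady state, Δk = 0, so s·k^α = (n + δ)·k.
So s / (n + δ) = (k*)^(1−α) = 6.17^0.75 = 3.9148.
Therefore n + δ = s / 3.9148 = 0.36 / 3.9148 = 0.0920, so δ = 0.0920 − 0.010 = 0.0820.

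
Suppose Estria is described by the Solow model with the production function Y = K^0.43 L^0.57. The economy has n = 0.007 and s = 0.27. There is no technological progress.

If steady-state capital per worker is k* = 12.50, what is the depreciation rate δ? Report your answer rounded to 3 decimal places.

Steady state requires s·f(k) = (n + δ)·k, i.e. s·k^α = (n + δ)·k.
So s / (n + δ) = (k*)^(1−α) = 12.50^0.57 = 4.2193.
Therefore n + δ = s / 4.2193 = 0.27 / 4.2193 = 0.0640, so δ = 0.0640 − 0.007 = 0.0570.

δ ≈ 0.057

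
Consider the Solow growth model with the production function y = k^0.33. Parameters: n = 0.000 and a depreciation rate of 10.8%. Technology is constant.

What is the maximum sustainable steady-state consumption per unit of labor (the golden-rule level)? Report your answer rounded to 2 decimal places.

c_gold ≈ 1.16

At the golden rule, f'(k) = n + δ, so α·k^(α−1) = n + δ and k_gold = (α/(n + δ))^(1/(1−α)).
k_gold = (0.33/0.108)^(1/0.67) = 3.0556^1.4925 ≈ 5.2967
c_gold = f(k_gold) − (n + δ)·k_gold = 1.7335 − 0.108×5.2967 ≈ 1.1615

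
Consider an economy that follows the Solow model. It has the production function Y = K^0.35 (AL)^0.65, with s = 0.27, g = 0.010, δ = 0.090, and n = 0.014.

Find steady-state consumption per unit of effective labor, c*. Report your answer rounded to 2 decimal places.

In steady state, investment equals break-even investment: s·k^α = (n + g + δ)·k.
Dividing both sides by k: k^(1−α) = s / (n + g + δ).
k^0.65 = 0.27 / (0.014 + 0.010 + 0.090) = 0.27 / 0.114 = 2.3684
k* = 2.3684^(1/0.65) ≈ 3.7678
y* = (k*)^α = 3.7678^0.35 ≈ 1.5909
c* = (1 − s)·y* = (1 − 0.27) × 1.5909 ≈ 1.1614

c* ≈ 1.16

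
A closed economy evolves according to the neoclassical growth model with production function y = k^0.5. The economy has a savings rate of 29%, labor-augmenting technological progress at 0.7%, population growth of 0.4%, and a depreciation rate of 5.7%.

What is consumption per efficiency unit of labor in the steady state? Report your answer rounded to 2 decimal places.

c* = 3.03

Steady state requires s·f(k) = (n + g + δ)·k, i.e. s·k^α = (n + g + δ)·k.
Dividing both sides by k: k^(1−α) = s / (n + g + δ).
k^0.5 = 0.29 / (0.004 + 0.007 + 0.057) = 0.29 / 0.068 = 4.2647
k* = 4.2647^(1/0.5) ≈ 18.1877
y* = (k*)^α = 18.1877^0.5 ≈ 4.2647
c* = (1 − s)·y* = (1 − 0.29) × 4.2647 ≈ 3.0279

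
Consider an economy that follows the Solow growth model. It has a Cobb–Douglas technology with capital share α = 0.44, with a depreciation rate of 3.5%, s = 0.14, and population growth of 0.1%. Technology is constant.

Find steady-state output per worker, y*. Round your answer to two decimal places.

y* ≈ 2.91

Steady state requires s·f(k) = (n + δ)·k, i.e. s·k^α = (n + δ)·k.
Rearranging, k^(1−α) = s / (n + δ).
k^0.56 = 0.14 / (0.001 + 0.035) = 0.14 / 0.036 = 3.8889
k* = 3.8889^(1/0.56) ≈ 11.3048
y* = (k*)^α = 11.3048^0.44 ≈ 2.9069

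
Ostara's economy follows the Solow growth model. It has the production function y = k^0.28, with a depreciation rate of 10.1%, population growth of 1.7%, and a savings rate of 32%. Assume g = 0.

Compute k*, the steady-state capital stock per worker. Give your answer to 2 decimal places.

k* = 4.00

At the steady state, Δk = 0, so s·k^α = (n + δ)·k.
Rearranging, k^(1−α) = s / (n + δ).
k^0.72 = 0.32 / (0.017 + 0.101) = 0.32 / 0.118 = 2.7119
k* = 2.7119^(1/0.72) ≈ 3.9973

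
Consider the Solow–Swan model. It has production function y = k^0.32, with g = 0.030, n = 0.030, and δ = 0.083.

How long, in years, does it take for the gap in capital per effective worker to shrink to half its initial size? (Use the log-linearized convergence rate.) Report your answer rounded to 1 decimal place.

t_½ ≈ 7.1 years

Near the steady state the convergence rate is λ = (1 − α)(n + g + δ).
λ = (1 − 0.32) × 0.143 = 0.68 × 0.143 = 0.09724
Half-life = ln 2 / λ = 0.6931 / 0.09724 ≈ 7.13 years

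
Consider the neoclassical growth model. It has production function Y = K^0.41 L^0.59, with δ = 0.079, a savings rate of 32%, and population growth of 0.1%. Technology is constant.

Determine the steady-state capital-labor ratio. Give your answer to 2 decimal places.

In steady state, investment equals break-even investment: s·k^α = (n + δ)·k.
Rearranging, k^(1−α) = s / (n + δ).
k^0.59 = 0.32 / (0.001 + 0.079) = 0.32 / 0.080 = 4.0000
k* = 4.0000^(1/0.59) ≈ 10.4819

k* = 10.48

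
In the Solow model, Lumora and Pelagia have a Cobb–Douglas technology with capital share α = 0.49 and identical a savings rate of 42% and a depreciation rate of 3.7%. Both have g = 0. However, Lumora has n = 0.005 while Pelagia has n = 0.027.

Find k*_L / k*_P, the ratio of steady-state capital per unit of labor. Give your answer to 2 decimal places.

Steady-state k* = [s/(n + δ)]^(1/(1−α)), so the ratio is [ (s_L/(n + δ)_L) / (s_P/(n + δ)_P) ]^1.9608.
s_L/(n + δ)_L = 0.42/0.042 = 10.0000; s_P/(n + δ)_P = 0.42/0.064 = 6.5625.
Ratio = (10.0000/6.5625)^1.9608 = 1.5238^1.9608 ≈ 2.2839

ratio ≈ 2.28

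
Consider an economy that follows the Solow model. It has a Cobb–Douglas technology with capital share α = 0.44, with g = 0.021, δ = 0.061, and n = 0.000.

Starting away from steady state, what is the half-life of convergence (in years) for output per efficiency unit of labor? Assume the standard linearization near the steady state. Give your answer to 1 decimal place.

t_½ ≈ 15.1 years

Near the steady state the convergence rate is λ = (1 − α)(n + g + δ).
λ = (1 − 0.44) × 0.082 = 0.56 × 0.082 = 0.04592
Half-life = ln 2 / λ = 0.6931 / 0.04592 ≈ 15.09 years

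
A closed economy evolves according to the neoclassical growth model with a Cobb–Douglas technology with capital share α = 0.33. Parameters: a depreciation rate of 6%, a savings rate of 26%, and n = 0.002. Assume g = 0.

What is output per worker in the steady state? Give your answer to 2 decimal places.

In steady state, investment equals break-even investment: s·k^α = (n + δ)·k.
Dividing both sides by k: k^(1−α) = s / (n + δ).
k^0.67 = 0.26 / (0.002 + 0.060) = 0.26 / 0.062 = 4.1935
k* = 4.1935^(1/0.67) ≈ 8.4961
y* = (k*)^α = 8.4961^0.33 ≈ 2.0260

y* ≈ 2.03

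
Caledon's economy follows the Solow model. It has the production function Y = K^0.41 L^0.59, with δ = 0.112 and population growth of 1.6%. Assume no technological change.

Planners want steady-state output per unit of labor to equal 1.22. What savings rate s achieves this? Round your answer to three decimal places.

In steady state, investment equals break-even investment: s·k^α = (n + δ)·k.
Since y* = [s/(n + δ)]^(α/(1−α)), we have s/(n + δ) = (y*)^((1−α)/α) = 1.22^1.439 = 1.3313.
Therefore s = 1.3313 × (n + δ) = 1.3313 × 0.128 = 0.1704.

s ≈ 0.170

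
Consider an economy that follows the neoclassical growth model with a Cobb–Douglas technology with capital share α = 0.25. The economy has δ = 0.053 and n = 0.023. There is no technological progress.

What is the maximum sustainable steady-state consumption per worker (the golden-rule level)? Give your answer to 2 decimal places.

At the golden rule, f'(k) = n + δ, so α·k^(α−1) = n + δ and k_gold = (α/(n + δ))^(1/(1−α)).
k_gold = (0.25/0.076)^(1/0.75) = 3.2895^1.3333 ≈ 4.8920
c_gold = f(k_gold) − (n + δ)·k_gold = 1.4872 − 0.076×4.8920 ≈ 1.1154

c_gold ≈ 1.12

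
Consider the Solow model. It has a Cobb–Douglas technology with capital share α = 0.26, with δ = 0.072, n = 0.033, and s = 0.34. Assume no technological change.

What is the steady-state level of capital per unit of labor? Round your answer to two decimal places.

Steady state requires s·f(k) = (n + δ)·k, i.e. s·k^α = (n + δ)·k.
Dividing both sides by k: k^(1−α) = s / (n + δ).
k^0.74 = 0.34 / (0.033 + 0.072) = 0.34 / 0.105 = 3.2381
k* = 3.2381^(1/0.74) ≈ 4.8931

k* = 4.89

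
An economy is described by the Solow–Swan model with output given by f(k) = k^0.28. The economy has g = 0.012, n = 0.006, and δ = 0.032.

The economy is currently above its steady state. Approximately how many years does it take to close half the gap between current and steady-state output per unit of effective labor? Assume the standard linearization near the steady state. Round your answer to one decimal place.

about 19.3 years

Near the steady state the convergence rate is λ = (1 − α)(n + g + δ).
λ = (1 − 0.28) × 0.050 = 0.72 × 0.050 = 0.0360
Half-life = ln 2 / λ = 0.6931 / 0.0360 ≈ 19.25 years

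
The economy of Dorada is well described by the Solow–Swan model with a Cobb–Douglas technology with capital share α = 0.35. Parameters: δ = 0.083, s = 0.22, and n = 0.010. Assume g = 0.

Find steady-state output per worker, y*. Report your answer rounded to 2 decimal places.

Steady state requires s·f(k) = (n + δ)·k, i.e. s·k^α = (n + δ)·k.
Dividing both sides by k: k^(1−α) = s / (n + δ).
k^0.65 = 0.22 / (0.010 + 0.083) = 0.22 / 0.093 = 2.3656
k* = 2.3656^(1/0.65) ≈ 3.7609
y* = (k*)^α = 3.7609^0.35 ≈ 1.5898

y* ≈ 1.59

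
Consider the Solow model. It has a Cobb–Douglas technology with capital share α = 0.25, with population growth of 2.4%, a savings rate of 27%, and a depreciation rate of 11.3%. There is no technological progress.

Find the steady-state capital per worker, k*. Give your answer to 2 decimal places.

At the steady state, Δk = 0, so s·k^α = (n + δ)·k.
Dividing both sides by k: k^(1−α) = s / (n + δ).
k^0.75 = 0.27 / (0.024 + 0.113) = 0.27 / 0.137 = 1.9708
k* = 1.9708^(1/0.75) ≈ 2.4709

k* = 2.47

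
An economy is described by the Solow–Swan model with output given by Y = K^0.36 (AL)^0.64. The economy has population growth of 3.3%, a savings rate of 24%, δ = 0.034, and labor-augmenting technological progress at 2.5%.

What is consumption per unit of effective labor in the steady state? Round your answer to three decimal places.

Steady state requires s·f(k) = (n + g + δ)·k, i.e. s·k^α = (n + g + δ)·k.
Rearranging, k^(1−α) = s / (n + g + δ).
k^0.64 = 0.24 / (0.033 + 0.025 + 0.034) = 0.24 / 0.092 = 2.6087
k* = 2.6087^(1/0.64) ≈ 4.4737
y* = (k*)^α = 4.4737^0.36 ≈ 1.7149
c* = (1 − s)·y* = (1 − 0.24) × 1.7149 ≈ 1.3033

c* = 1.303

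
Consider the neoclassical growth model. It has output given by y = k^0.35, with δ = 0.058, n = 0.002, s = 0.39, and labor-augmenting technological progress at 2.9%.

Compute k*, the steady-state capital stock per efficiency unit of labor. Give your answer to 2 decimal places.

At the steady state, Δk = 0, so s·k^α = (n + g + δ)·k.
Rearranging, k^(1−α) = s / (n + g + δ).
k^0.65 = 0.39 / (0.002 + 0.029 + 0.058) = 0.39 / 0.089 = 4.3820
k* = 4.3820^(1/0.65) ≈ 9.7093

k* ≈ 9.71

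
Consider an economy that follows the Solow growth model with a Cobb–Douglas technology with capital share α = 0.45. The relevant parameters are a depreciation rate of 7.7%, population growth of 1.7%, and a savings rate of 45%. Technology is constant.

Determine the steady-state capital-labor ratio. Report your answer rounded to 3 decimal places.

At the steady state, Δk = 0, so s·k^α = (n + δ)·k.
Rearranging, k^(1−α) = s / (n + δ).
k^0.55 = 0.45 / (0.017 + 0.077) = 0.45 / 0.094 = 4.7872
k* = 4.7872^(1/0.55) ≈ 17.2390

k* ≈ 17.239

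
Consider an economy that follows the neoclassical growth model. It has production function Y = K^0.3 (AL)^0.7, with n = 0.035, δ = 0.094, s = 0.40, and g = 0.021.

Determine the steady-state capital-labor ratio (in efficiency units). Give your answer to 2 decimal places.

At the steady state, Δk = 0, so s·k^α = (n + g + δ)·k.
Dividing both sides by k: k^(1−α) = s / (n + g + δ).
k^0.7 = 0.40 / (0.035 + 0.021 + 0.094) = 0.40 / 0.150 = 2.6667
k* = 2.6667^(1/0.7) ≈ 4.0601

k* ≈ 4.06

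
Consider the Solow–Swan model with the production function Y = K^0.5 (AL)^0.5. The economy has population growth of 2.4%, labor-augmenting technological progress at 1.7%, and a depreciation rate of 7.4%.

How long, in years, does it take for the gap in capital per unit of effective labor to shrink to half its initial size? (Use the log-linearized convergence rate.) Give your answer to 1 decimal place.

Near the steady state the convergence rate is λ = (1 − α)(n + g + δ).
λ = (1 − 0.5) × 0.115 = 0.5 × 0.115 = 0.0575
Half-life = ln 2 / λ = 0.6931 / 0.0575 ≈ 12.05 years

about 12.1 years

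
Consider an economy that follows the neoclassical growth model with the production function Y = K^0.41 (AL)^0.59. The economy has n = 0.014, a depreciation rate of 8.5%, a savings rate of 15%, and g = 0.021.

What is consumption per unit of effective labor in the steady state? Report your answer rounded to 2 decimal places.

c* = 0.99

At the steady state, Δk = 0, so s·k^α = (n + g + δ)·k.
Dividing both sides by k: k^(1−α) = s / (n + g + δ).
k^0.59 = 0.15 / (0.014 + 0.021 + 0.085) = 0.15 / 0.120 = 1.2500
k* = 1.2500^(1/0.59) ≈ 1.4597
y* = (k*)^α = 1.4597^0.41 ≈ 1.1677
c* = (1 − s)·y* = (1 − 0.15) × 1.1677 ≈ 0.9925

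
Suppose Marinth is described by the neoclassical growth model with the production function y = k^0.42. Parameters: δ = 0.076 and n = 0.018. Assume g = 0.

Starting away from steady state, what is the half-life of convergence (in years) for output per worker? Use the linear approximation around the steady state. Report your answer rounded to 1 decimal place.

about 12.7 years

Near the steady state the convergence rate is λ = (1 − α)(n + δ).
λ = (1 − 0.42) × 0.094 = 0.58 × 0.094 = 0.05452
Half-life = ln 2 / λ = 0.6931 / 0.05452 ≈ 12.71 years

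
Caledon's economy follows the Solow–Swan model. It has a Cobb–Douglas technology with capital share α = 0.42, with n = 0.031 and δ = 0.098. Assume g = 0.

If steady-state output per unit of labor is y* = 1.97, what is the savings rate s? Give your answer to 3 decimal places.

s ≈ 0.329

In steady state, investment equals break-even investment: s·k^α = (n + δ)·k.
Since y* = [s/(n + δ)]^(α/(1−α)), we have s/(n + δ) = (y*)^((1−α)/α) = 1.97^1.381 = 2.5507.
Therefore s = 2.5507 × (n + δ) = 2.5507 × 0.129 = 0.3290.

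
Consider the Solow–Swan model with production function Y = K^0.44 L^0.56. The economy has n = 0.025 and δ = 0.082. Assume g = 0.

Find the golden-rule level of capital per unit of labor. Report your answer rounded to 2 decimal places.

k_gold ≈ 12.49

The golden rule sets f'(k) = n + δ, i.e. α·k^(α−1) = n + δ.
So k^(1−α) = α / (n + δ) = 0.44 / 0.107 = 4.1121.
k_gold = 4.1121^(1/0.56) ≈ 12.4894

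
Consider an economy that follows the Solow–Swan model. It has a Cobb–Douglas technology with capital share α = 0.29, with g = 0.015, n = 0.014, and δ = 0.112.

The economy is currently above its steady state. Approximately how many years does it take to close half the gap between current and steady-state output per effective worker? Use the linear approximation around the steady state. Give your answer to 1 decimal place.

Near the steady state the convergence rate is λ = (1 − α)(n + g + δ).
λ = (1 − 0.29) × 0.141 = 0.71 × 0.141 = 0.10011
Half-life = ln 2 / λ = 0.6931 / 0.10011 ≈ 6.92 years

t_½ ≈ 6.9 years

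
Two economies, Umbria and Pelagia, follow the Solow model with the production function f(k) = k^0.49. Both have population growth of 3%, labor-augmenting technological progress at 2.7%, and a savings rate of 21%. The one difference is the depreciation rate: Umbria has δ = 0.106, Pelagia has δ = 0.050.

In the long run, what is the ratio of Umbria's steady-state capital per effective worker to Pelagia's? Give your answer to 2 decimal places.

k*_U / k*_P ≈ 0.44

Steady-state k* = [s/(n + g + δ)]^(1/(1−α)), so the ratio is [ (s_U/(n + g + δ)_U) / (s_P/(n + g + δ)_P) ]^1.9608.
s_U/(n + g + δ)_U = 0.21/0.163 = 1.2883; s_P/(n + g + δ)_P = 0.21/0.107 = 1.9626.
Ratio = (1.2883/1.9626)^1.9608 = 0.6564^1.9608 ≈ 0.4380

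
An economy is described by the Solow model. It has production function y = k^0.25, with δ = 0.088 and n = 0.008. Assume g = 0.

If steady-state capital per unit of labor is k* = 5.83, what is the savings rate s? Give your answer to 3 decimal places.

At the steady state, Δk = 0, so s·k^α = (n + δ)·k.
So s / (n + δ) = (k*)^(1−α) = 5.83^0.75 = 3.7519.
Therefore s = 3.7519 × (n + δ) = 3.7519 × 0.096 = 0.3602.

s ≈ 0.360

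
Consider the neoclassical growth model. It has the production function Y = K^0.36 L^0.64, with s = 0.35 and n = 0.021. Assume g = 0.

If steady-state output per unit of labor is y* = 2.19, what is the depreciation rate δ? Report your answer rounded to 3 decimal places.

Steady state requires s·f(k) = (n + δ)·k, i.e. s·k^α = (n + δ)·k.
Since y* = [s/(n + δ)]^(α/(1−α)), we have s/(n + δ) = (y*)^((1−α)/α) = 2.19^1.7778 = 4.0294.
Therefore n + δ = s / 4.0294 = 0.35 / 4.0294 = 0.0869, so δ = 0.0869 − 0.021 = 0.0659.

δ ≈ 0.066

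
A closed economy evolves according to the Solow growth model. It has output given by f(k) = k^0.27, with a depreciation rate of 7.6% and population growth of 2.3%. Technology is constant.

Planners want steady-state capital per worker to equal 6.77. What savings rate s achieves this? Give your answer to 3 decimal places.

s ≈ 0.400

At the steady state, Δk = 0, so s·k^α = (n + δ)·k.
So s / (n + δ) = (k*)^(1−α) = 6.77^0.73 = 4.0395.
Therefore s = 4.0395 × (n + δ) = 4.0395 × 0.099 = 0.3999.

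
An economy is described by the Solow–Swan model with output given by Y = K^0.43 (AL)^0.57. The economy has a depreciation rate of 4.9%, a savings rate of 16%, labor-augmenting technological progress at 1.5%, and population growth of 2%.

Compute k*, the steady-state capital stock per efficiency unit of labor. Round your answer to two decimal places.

k* ≈ 3.10

In steady state, investment equals break-even investment: s·k^α = (n + g + δ)·k.
Dividing both sides by k: k^(1−α) = s / (n + g + δ).
k^0.57 = 0.16 / (0.020 + 0.015 + 0.049) = 0.16 / 0.084 = 1.9048
k* = 1.9048^(1/0.57) ≈ 3.0972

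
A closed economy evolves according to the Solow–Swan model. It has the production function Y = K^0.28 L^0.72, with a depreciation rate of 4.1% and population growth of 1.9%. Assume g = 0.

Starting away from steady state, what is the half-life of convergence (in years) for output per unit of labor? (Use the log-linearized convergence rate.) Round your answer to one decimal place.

Near the steady state the convergence rate is λ = (1 − α)(n + δ).
λ = (1 − 0.28) × 0.060 = 0.72 × 0.060 = 0.0432
Half-life = ln 2 / λ = 0.6931 / 0.0432 ≈ 16.04 years

about 16.0 years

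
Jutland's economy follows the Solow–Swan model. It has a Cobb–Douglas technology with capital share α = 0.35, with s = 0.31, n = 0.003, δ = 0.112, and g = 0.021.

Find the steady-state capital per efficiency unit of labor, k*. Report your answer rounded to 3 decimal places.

k* = 3.552

At the steady state, Δk = 0, so s·k^α = (n + g + δ)·k.
Rearranging, k^(1−α) = s / (n + g + δ).
k^0.65 = 0.31 / (0.003 + 0.021 + 0.112) = 0.31 / 0.136 = 2.2794
k* = 2.2794^(1/0.65) ≈ 3.5522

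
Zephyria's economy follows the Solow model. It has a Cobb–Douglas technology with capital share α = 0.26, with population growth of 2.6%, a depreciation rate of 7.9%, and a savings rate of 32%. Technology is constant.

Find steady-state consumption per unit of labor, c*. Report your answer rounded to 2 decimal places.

In steady state, investment equals break-even investment: s·k^α = (n + δ)·k.
Rearranging, k^(1−α) = s / (n + δ).
k^0.74 = 0.32 / (0.026 + 0.079) = 0.32 / 0.105 = 3.0476
k* = 3.0476^(1/0.74) ≈ 4.5081
y* = (k*)^α = 4.5081^0.26 ≈ 1.4792
c* = (1 − s)·y* = (1 − 0.32) × 1.4792 ≈ 1.0059

c* = 1.01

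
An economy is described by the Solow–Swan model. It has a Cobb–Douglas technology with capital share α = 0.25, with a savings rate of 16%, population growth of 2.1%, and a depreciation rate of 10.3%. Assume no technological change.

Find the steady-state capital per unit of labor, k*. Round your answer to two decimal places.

k* ≈ 1.40

Steady state requires s·f(k) = (n + δ)·k, i.e. s·k^α = (n + δ)·k.
Dividing both sides by k: k^(1−α) = s / (n + δ).
k^0.75 = 0.16 / (0.021 + 0.103) = 0.16 / 0.124 = 1.2903
k* = 1.2903^(1/0.75) ≈ 1.4047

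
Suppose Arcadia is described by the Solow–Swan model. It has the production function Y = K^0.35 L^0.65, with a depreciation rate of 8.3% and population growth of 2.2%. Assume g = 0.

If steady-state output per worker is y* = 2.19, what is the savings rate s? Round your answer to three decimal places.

s ≈ 0.450

Steady state requires s·f(k) = (n + δ)·k, i.e. s·k^α = (n + δ)·k.
Since y* = [s/(n + δ)]^(α/(1−α)), we have s/(n + δ) = (y*)^((1−α)/α) = 2.19^1.8571 = 4.2878.
Therefore s = 4.2878 × (n + δ) = 4.2878 × 0.105 = 0.4502.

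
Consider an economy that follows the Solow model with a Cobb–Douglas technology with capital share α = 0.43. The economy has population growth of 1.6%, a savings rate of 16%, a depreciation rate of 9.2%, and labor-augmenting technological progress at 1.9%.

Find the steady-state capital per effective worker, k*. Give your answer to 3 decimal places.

At the steady state, Δk = 0, so s·k^α = (n + g + δ)·k.
Rearranging, k^(1−α) = s / (n + g + δ).
k^0.57 = 0.16 / (0.016 + 0.019 + 0.092) = 0.16 / 0.127 = 1.2598
k* = 1.2598^(1/0.57) ≈ 1.4996

k* ≈ 1.500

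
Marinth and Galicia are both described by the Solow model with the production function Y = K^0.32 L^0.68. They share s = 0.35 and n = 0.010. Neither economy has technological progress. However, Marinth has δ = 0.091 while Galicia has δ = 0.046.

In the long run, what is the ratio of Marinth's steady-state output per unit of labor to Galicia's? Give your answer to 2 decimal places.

y*_M / y*_G ≈ 0.76

Steady-state y* = [s/(n + δ)]^(α/(1−α)), so the ratio is [ (s_M/(n + δ)_M) / (s_G/(n + δ)_G) ]^0.4706.
s_M/(n + δ)_M = 0.35/0.101 = 3.4653; s_G/(n + δ)_G = 0.35/0.056 = 6.2500.
Ratio = (3.4653/6.2500)^0.4706 = 0.5544^0.4706 ≈ 0.7576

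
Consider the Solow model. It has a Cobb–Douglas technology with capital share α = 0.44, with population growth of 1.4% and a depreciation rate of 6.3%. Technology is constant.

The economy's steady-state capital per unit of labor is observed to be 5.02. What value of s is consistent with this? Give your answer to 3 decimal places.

At the steady state, Δk = 0, so s·k^α = (n + δ)·k.
So s / (n + δ) = (k*)^(1−α) = 5.02^0.56 = 2.4683.
Therefore s = 2.4683 × (n + δ) = 2.4683 × 0.077 = 0.1901.

s ≈ 0.190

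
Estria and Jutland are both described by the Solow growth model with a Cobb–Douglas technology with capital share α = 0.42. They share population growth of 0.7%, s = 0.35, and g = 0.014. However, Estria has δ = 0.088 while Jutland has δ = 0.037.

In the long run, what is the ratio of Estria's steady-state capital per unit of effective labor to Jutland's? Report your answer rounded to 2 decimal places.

ratio ≈ 0.34

Steady-state k* = [s/(n + g + δ)]^(1/(1−α)), so the ratio is [ (s_E/(n + g + δ)_E) / (s_J/(n + g + δ)_J) ]^1.7241.
s_E/(n + g + δ)_E = 0.35/0.109 = 3.2110; s_J/(n + g + δ)_J = 0.35/0.058 = 6.0345.
Ratio = (3.2110/6.0345)^1.7241 = 0.5321^1.7241 ≈ 0.3370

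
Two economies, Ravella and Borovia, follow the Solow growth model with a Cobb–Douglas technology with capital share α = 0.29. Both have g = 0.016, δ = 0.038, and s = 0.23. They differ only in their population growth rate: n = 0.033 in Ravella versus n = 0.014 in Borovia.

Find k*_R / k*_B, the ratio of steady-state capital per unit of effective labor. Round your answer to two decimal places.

Steady-state k* = [s/(n + g + δ)]^(1/(1−α)), so the ratio is [ (s_R/(n + g + δ)_R) / (s_B/(n + g + δ)_B) ]^1.4085.
s_R/(n + g + δ)_R = 0.23/0.087 = 2.6437; s_B/(n + g + δ)_B = 0.23/0.068 = 3.3824.
Ratio = (2.6437/3.3824)^1.4085 = 0.7816^1.4085 ≈ 0.7068

ratio ≈ 0.71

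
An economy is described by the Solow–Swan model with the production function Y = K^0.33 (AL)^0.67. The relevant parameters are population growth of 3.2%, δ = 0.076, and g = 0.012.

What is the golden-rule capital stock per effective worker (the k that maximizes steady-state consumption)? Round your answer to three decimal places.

k_gold ≈ 4.526

The golden rule sets f'(k) = n + g + δ, i.e. α·k^(α−1) = n + g + δ.
So k^(1−α) = α / (n + g + δ) = 0.33 / 0.120 = 2.7500.
k_gold = 2.7500^(1/0.67) ≈ 4.5261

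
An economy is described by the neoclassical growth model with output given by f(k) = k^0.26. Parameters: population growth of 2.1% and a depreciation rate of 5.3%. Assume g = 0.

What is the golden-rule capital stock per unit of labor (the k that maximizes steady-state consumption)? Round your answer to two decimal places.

k_gold ≈ 5.46

The golden rule sets f'(k) = n + δ, i.e. α·k^(α−1) = n + δ.
So k^(1−α) = α / (n + δ) = 0.26 / 0.074 = 3.5135.
k_gold = 3.5135^(1/0.74) ≈ 5.4637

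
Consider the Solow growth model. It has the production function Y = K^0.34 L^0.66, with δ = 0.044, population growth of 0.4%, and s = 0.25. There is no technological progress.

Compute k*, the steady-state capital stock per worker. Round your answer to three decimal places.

In steady state, investment equals break-even investment: s·k^α = (n + δ)·k.
Rearranging, k^(1−α) = s / (n + δ).
k^0.66 = 0.25 / (0.004 + 0.044) = 0.25 / 0.048 = 5.2083
k* = 5.2083^(1/0.66) ≈ 12.1872

k* = 12.187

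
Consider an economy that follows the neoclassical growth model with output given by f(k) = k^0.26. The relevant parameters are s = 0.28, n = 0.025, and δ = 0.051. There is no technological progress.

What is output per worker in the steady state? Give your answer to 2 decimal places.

At the steady state, Δk = 0, so s·k^α = (n + δ)·k.
Rearranging, k^(1−α) = s / (n + δ).
k^0.74 = 0.28 / (0.025 + 0.051) = 0.28 / 0.076 = 3.6842
k* = 3.6842^(1/0.74) ≈ 5.8254
y* = (k*)^α = 5.8254^0.26 ≈ 1.5812

y* = 1.58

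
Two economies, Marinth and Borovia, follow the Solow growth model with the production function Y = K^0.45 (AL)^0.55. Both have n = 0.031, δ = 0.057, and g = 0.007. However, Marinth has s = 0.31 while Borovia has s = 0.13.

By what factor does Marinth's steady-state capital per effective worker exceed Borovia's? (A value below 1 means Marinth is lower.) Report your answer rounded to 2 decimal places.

k*_M / k*_B ≈ 4.86

Steady-state k* = [s/(n + g + δ)]^(1/(1−α)), so the ratio is [ (s_M/(n + g + δ)_M) / (s_B/(n + g + δ)_B) ]^1.8182.
s_M/(n + g + δ)_M = 0.31/0.095 = 3.2632; s_B/(n + g + δ)_B = 0.13/0.095 = 1.3684.
Ratio = (3.2632/1.3684)^1.8182 = 2.3847^1.8182 ≈ 4.8557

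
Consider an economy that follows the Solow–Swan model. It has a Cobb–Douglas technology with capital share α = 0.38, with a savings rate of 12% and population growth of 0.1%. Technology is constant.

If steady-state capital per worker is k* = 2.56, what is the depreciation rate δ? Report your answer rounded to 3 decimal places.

Steady state requires s·f(k) = (n + δ)·k, i.e. s·k^α = (n + δ)·k.
So s / (n + δ) = (k*)^(1−α) = 2.56^0.62 = 1.7911.
Therefore n + δ = s / 1.7911 = 0.12 / 1.7911 = 0.0670, so δ = 0.0670 − 0.001 = 0.0660.

δ ≈ 0.066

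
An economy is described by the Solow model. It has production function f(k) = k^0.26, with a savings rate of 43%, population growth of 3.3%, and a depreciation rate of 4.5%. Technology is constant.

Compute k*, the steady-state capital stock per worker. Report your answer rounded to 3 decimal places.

In steady state, investment equals break-even investment: s·k^α = (n + δ)·k.
Dividing both sides by k: k^(1−α) = s / (n + δ).
k^0.74 = 0.43 / (0.033 + 0.045) = 0.43 / 0.078 = 5.5128
k* = 5.5128^(1/0.74) ≈ 10.0428

k* ≈ 10.043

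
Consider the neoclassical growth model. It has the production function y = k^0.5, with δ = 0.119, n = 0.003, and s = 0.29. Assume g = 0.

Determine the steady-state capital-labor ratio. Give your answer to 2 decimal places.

Steady state requires s·f(k) = (n + δ)·k, i.e. s·k^α = (n + δ)·k.
Dividing both sides by k: k^(1−α) = s / (n + δ).
k^0.5 = 0.29 / (0.003 + 0.119) = 0.29 / 0.122 = 2.3770
k* = 2.3770^(1/0.5) ≈ 5.6501

k* = 5.65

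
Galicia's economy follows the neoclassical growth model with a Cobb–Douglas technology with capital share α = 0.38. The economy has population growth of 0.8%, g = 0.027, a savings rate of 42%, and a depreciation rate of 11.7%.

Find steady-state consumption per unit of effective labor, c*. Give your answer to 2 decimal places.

In steady state, investment equals break-even investment: s·k^α = (n + g + δ)·k.
Dividing both sides by k: k^(1−α) = s / (n + g + δ).
k^0.62 = 0.42 / (0.008 + 0.027 + 0.117) = 0.42 / 0.152 = 2.7632
k* = 2.7632^(1/0.62) ≈ 5.1518
y* = (k*)^α = 5.1518^0.38 ≈ 1.8644
c* = (1 − s)·y* = (1 − 0.42) × 1.8644 ≈ 1.0814

c* ≈ 1.08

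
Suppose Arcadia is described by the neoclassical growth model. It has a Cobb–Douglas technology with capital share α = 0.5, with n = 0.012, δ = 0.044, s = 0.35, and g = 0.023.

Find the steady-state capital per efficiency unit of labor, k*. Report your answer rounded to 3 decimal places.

k* ≈ 19.628

At the steady state, Δk = 0, so s·k^α = (n + g + δ)·k.
Rearranging, k^(1−α) = s / (n + g + δ).
k^0.5 = 0.35 / (0.012 + 0.023 + 0.044) = 0.35 / 0.079 = 4.4304
k* = 4.4304^(1/0.5) ≈ 19.6284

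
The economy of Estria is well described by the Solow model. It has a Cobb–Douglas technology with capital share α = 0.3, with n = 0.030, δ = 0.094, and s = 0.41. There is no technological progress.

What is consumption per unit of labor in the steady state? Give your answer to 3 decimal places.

In steady state, investment equals break-even investment: s·k^α = (n + δ)·k.
Rearranging, k^(1−α) = s / (n + δ).
k^0.7 = 0.41 / (0.030 + 0.094) = 0.41 / 0.124 = 3.3065
k* = 3.3065^(1/0.7) ≈ 5.5202
y* = (k*)^α = 5.5202^0.3 ≈ 1.6695
c* = (1 − s)·y* = (1 − 0.41) × 1.6695 ≈ 0.9850

c* ≈ 0.985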